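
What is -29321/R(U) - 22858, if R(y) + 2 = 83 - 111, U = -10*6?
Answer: -656419/30 ≈ -21881.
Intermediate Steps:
U = -60
R(y) = -30 (R(y) = -2 + (83 - 111) = -2 - 28 = -30)
-29321/R(U) - 22858 = -29321/(-30) - 22858 = -29321*(-1/30) - 22858 = 29321/30 - 22858 = -656419/30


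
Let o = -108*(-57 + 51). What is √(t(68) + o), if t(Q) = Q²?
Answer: 2*√1318 ≈ 72.609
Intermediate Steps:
o = 648 (o = -108*(-6) = 648)
√(t(68) + o) = √(68² + 648) = √(4624 + 648) = √5272 = 2*√1318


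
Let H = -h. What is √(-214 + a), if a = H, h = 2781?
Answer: I*√2995 ≈ 54.727*I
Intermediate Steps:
H = -2781 (H = -1*2781 = -2781)
a = -2781
√(-214 + a) = √(-214 - 2781) = √(-2995) = I*√2995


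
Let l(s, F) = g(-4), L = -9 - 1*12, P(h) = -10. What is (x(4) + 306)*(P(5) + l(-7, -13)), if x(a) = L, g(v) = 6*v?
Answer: -9690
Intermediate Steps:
L = -21 (L = -9 - 12 = -21)
x(a) = -21
l(s, F) = -24 (l(s, F) = 6*(-4) = -24)
(x(4) + 306)*(P(5) + l(-7, -13)) = (-21 + 306)*(-10 - 24) = 285*(-34) = -9690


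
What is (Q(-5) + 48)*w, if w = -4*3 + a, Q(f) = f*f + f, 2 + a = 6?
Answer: -544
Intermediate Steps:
a = 4 (a = -2 + 6 = 4)
Q(f) = f + f² (Q(f) = f² + f = f + f²)
w = -8 (w = -4*3 + 4 = -12 + 4 = -8)
(Q(-5) + 48)*w = (-5*(1 - 5) + 48)*(-8) = (-5*(-4) + 48)*(-8) = (20 + 48)*(-8) = 68*(-8) = -544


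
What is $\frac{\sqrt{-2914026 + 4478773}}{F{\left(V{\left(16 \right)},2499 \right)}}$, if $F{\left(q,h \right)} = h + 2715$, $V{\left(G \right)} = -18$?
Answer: $\frac{\sqrt{1564747}}{5214} \approx 0.23991$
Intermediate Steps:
$F{\left(q,h \right)} = 2715 + h$
$\frac{\sqrt{-2914026 + 4478773}}{F{\left(V{\left(16 \right)},2499 \right)}} = \frac{\sqrt{-2914026 + 4478773}}{2715 + 2499} = \frac{\sqrt{1564747}}{5214}$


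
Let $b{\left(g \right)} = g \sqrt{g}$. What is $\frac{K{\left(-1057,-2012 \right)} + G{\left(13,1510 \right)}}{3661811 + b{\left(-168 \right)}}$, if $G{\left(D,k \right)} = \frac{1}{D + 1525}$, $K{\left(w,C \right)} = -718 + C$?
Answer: $- \frac{15374988656329}{20622833664600914} - \frac{705388152 i \sqrt{42}}{10311416832300457} \approx -0.00074553 - 4.4334 \cdot 10^{-7} i$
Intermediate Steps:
$b{\left(g \right)} = g^{\frac{3}{2}}$
$G{\left(D,k \right)} = \frac{1}{1525 + D}$
$\frac{K{\left(-1057,-2012 \right)} + G{\left(13,1510 \right)}}{3661811 + b{\left(-168 \right)}} = \frac{\left(-718 - 2012\right) + \frac{1}{1525 + 13}}{3661811 + \left(-168\right)^{\frac{3}{2}}} = \frac{-2730 + \frac{1}{1538}}{3661811 - 336 i \sqrt{42}} = - \frac{4198739}{1538 \left(3661811 - 336 i \sqrt{42}\right)}$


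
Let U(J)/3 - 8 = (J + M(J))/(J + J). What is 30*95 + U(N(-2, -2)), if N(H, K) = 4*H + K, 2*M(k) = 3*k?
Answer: 11511/4 ≈ 2877.8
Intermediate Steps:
M(k) = 3*k/2 (M(k) = (3*k)/2 = 3*k/2)
N(H, K) = K + 4*H
U(J) = 111/4 (U(J) = 24 + 3*((J + 3*J/2)/(J + J)) = 24 + 3*((5*J/2)/((2*J))) = 24 + 3*((5*J/2)*(1/(2*J))) = 24 + 3*(5/4) = 24 + 15/4 = 111/4)
30*95 + U(N(-2, -2)) = 30*95 + 111/4 = 2850 + 111/4 = 11511/4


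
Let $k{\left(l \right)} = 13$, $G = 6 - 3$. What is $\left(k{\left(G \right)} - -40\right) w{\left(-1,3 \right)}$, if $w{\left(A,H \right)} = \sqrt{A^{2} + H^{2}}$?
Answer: $53 \sqrt{10} \approx 167.6$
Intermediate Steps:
$G = 3$
$\left(k{\left(G \right)} - -40\right) w{\left(-1,3 \right)} = \left(13 - -40\right) \sqrt{\left(-1\right)^{2} + 3^{2}} = \left(13 + 40\right) \sqrt{1 + 9} = 53 \sqrt{10}$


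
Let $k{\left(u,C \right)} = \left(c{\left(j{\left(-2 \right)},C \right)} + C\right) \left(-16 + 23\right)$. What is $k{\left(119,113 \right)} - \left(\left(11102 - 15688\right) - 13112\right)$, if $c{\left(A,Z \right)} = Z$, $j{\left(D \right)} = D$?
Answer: $19280$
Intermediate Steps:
$k{\left(u,C \right)} = 14 C$ ($k{\left(u,C \right)} = \left(C + C\right) \left(-16 + 23\right) = 2 C 7 = 14 C$)
$k{\left(119,113 \right)} - \left(\left(11102 - 15688\right) - 13112\right) = 14 \cdot 113 - \left(\left(11102 - 15688\right) - 13112\right) = 1582 - \left(-4586 - 13112\right) = 1582 - -17698 = 1582 + 17698 = 19280$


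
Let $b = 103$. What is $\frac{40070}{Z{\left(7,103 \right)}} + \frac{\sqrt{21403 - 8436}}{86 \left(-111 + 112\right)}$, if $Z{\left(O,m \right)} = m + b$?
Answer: $\frac{20035}{103} + \frac{\sqrt{12967}}{86} \approx 195.84$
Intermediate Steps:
$Z{\left(O,m \right)} = 103 + m$ ($Z{\left(O,m \right)} = m + 103 = 103 + m$)
$\frac{40070}{Z{\left(7,103 \right)}} + \frac{\sqrt{21403 - 8436}}{86 \left(-111 + 112\right)} = \frac{40070}{103 + 103} + \frac{\sqrt{21403 - 8436}}{86 \left(-111 + 112\right)} = \frac{40070}{206} + \frac{\sqrt{12967}}{86 \cdot 1} = 40070 \cdot \frac{1}{206} + \frac{\sqrt{12967}}{86} = \frac{20035}{103} + \sqrt{12967} \cdot \frac{1}{86} = \frac{20035}{103} + \frac{\sqrt{12967}}{86}$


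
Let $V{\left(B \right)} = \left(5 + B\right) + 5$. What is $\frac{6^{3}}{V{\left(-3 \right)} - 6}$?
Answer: $216$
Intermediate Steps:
$V{\left(B \right)} = 10 + B$
$\frac{6^{3}}{V{\left(-3 \right)} - 6} = \frac{6^{3}}{\left(10 - 3\right) - 6} = \frac{216}{7 - 6} = \frac{216}{1} = 216 \cdot 1 = 216$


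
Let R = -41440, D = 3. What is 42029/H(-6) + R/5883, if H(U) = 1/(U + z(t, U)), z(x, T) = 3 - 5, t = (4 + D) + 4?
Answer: -53462008/159 ≈ -3.3624e+5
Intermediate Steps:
t = 11 (t = (4 + 3) + 4 = 7 + 4 = 11)
z(x, T) = -2
H(U) = 1/(-2 + U) (H(U) = 1/(U - 2) = 1/(-2 + U))
42029/H(-6) + R/5883 = 42029/(1/(-2 - 6)) - 41440/5883 = 42029/(1/(-8)) - 41440*1/5883 = 42029/(-⅛) - 1120/159 = 42029*(-8) - 1120/159 = -336232 - 1120/159 = -53462008/159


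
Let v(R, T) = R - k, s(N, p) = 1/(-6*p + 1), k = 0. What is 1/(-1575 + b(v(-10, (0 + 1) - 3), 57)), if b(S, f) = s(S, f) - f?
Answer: -341/556513 ≈ -0.00061274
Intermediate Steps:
s(N, p) = 1/(1 - 6*p)
v(R, T) = R (v(R, T) = R - 1*0 = R + 0 = R)
b(S, f) = -f - 1/(-1 + 6*f) (b(S, f) = -1/(-1 + 6*f) - f = -f - 1/(-1 + 6*f))
1/(-1575 + b(v(-10, (0 + 1) - 3), 57)) = 1/(-1575 + (-1 + 57 - 6*57²)/(-1 + 6*57)) = 1/(-1575 + (-1 + 57 - 6*3249)/(-1 + 342)) = 1/(-1575 + (-1 + 57 - 19494)/341) = 1/(-1575 + (1/341)*(-19438)) = 1/(-1575 - 19438/341) = 1/(-556513/341) = -341/556513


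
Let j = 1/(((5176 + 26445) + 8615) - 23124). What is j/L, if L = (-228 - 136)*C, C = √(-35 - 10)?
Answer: I*√5/93431520 ≈ 2.3933e-8*I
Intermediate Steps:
C = 3*I*√5 (C = √(-45) = 3*I*√5 ≈ 6.7082*I)
j = 1/17112 (j = 1/((31621 + 8615) - 23124) = 1/(40236 - 23124) = 1/17112 ≈ 5.8439e-5)
L = -1092*I*√5 (L = (-228 - 136)*(3*I*√5) = -1092*I*√5 ≈ -2441.8*I)
j/L = 1/(17112*((-1092*I*√5))) = (I*√5/5460)/17112 = I*√5/93431520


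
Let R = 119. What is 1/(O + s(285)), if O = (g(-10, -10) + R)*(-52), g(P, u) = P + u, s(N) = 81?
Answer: -1/5067 ≈ -0.00019736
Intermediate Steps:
O = -5148 (O = ((-10 - 10) + 119)*(-52) = (-20 + 119)*(-52) = 99*(-52) = -5148)
1/(O + s(285)) = 1/(-5148 + 81) = 1/(-5067) = -1/5067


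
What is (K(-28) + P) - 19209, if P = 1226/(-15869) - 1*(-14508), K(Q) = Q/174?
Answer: -6490543531/1380603 ≈ -4701.2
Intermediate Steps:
K(Q) = Q/174 (K(Q) = Q*(1/174) = Q/174)
P = 230226226/15869 (P = 1226*(-1/15869) + 14508 = -1226/15869 + 14508 = 230226226/15869 ≈ 14508.)
(K(-28) + P) - 19209 = ((1/174)*(-28) + 230226226/15869) - 19209 = (-14/87 + 230226226/15869) - 19209 = 20029459496/1380603 - 19209 = -6490543531/1380603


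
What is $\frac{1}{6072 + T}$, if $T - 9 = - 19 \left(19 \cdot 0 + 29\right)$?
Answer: $\frac{1}{5530} \approx 0.00018083$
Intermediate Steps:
$T = -542$ ($T = 9 - 19 \left(19 \cdot 0 + 29\right) = 9 - 19 \left(0 + 29\right) = 9 - 551 = -542$)
$\frac{1}{6072 + T} = \frac{1}{6072 - 542} = \frac{1}{5530}$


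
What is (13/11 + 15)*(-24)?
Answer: -4272/11 ≈ -388.36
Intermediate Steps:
(13/11 + 15)*(-24) = (178/11)*(-24) = -4272/11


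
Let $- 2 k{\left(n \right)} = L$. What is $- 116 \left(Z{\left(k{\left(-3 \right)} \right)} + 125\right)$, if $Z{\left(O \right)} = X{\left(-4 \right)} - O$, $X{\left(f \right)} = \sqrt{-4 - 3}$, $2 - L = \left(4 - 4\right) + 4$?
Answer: $-14384 - 116 i \sqrt{7} \approx -14384.0 - 306.91 i$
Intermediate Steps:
$L = -2$ ($L = 2 - \left(\left(4 - 4\right) + 4\right) = 2 - \left(0 + 4\right) = 2 - 4 = -2$)
$k{\left(n \right)} = 1$ ($k{\left(n \right)} = \left(- \frac{1}{2}\right) \left(-2\right) = 1$)
$X{\left(f \right)} = i \sqrt{7}$ ($X{\left(f \right)} = \sqrt{-7} = i \sqrt{7}$)
$Z{\left(O \right)} = - O + i \sqrt{7}$ ($Z{\left(O \right)} = i \sqrt{7} - O = - O + i \sqrt{7}$)
$- 116 \left(Z{\left(k{\left(-3 \right)} \right)} + 125\right) = - 116 \left(\left(\left(-1\right) 1 + i \sqrt{7}\right) + 125\right) = - 116 \left(\left(-1 + i \sqrt{7}\right) + 125\right) = - 116 \left(124 + i \sqrt{7}\right) = - (14384 + 116 i \sqrt{7}) = -14384 - 116 i \sqrt{7}$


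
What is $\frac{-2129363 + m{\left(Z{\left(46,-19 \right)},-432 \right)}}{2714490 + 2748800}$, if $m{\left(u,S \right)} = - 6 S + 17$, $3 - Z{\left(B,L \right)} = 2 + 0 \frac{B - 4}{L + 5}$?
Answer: $- \frac{151911}{390235} \approx -0.38928$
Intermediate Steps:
$Z{\left(B,L \right)} = 1$ ($Z{\left(B,L \right)} = 3 - \left(2 + 0 \frac{B - 4}{L + 5}\right) = 3 - \left(2 + 0 \frac{-4 + B}{5 + L}\right) = 3 - \left(2 + 0\right) = 3 - 2 = 1$)
$m{\left(u,S \right)} = 17 - 6 S$
$\frac{-2129363 + m{\left(Z{\left(46,-19 \right)},-432 \right)}}{2714490 + 2748800} = \frac{-2129363 + \left(17 - -2592\right)}{2714490 + 2748800} = \frac{-2129363 + \left(17 + 2592\right)}{5463290} = \left(-2129363 + 2609\right) \frac{1}{5463290} = \left(-2126754\right) \frac{1}{5463290} = - \frac{151911}{390235}$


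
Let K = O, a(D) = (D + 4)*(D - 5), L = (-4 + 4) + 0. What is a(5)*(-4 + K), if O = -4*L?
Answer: 0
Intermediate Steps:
L = 0 (L = 0 + 0 = 0)
a(D) = (-5 + D)*(4 + D) (a(D) = (4 + D)*(-5 + D) = (-5 + D)*(4 + D))
O = 0 (O = -4*0 = 0)
K = 0
a(5)*(-4 + K) = (-20 + 5**2 - 1*5)*(-4 + 0) = (-20 + 25 - 5)*(-4) = 0*(-4) = 0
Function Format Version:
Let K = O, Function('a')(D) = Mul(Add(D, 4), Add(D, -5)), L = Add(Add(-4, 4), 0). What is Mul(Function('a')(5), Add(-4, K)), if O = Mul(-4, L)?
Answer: 0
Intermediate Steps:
L = 0 (L = Add(0, 0) = 0)
Function('a')(D) = Mul(Add(-5, D), Add(4, D)) (Function('a')(D) = Mul(Add(4, D), Add(-5, D)) = Mul(Add(-5, D), Add(4, D)))
O = 0 (O = Mul(-4, 0) = 0)
K = 0
Mul(Function('a')(5), Add(-4, K)) = Mul(Add(-20, Pow(5, 2), Mul(-1, 5)), Add(-4, 0)) = Mul(Add(-20, 25, -5), -4) = Mul(0, -4) = 0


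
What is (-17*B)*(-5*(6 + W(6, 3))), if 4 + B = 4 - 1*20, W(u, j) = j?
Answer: -15300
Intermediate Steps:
B = -20 (B = -4 + (4 - 1*20) = -4 + (4 - 20) = -4 - 16 = -20)
(-17*B)*(-5*(6 + W(6, 3))) = (-17*(-20))*(-5*(6 + 3)) = 340*(-5*9) = 340*(-45) = -15300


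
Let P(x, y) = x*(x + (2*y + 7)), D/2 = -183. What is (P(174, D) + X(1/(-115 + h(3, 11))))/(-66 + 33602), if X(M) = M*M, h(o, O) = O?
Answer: -1036973183/362725376 ≈ -2.8588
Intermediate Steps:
D = -366 (D = 2*(-183) = -366)
P(x, y) = x*(7 + x + 2*y) (P(x, y) = x*(x + (7 + 2*y)) = x*(7 + x + 2*y))
X(M) = M²
(P(174, D) + X(1/(-115 + h(3, 11))))/(-66 + 33602) = (174*(7 + 174 + 2*(-366)) + (1/(-115 + 11))²)/(-66 + 33602) = (174*(7 + 174 - 732) + (1/(-104))²)/33536 = (174*(-551) + (-1/104)²)*(1/33536) = (-95874 + 1/10816)*(1/33536) = -1036973183/10816*1/33536 = -1036973183/362725376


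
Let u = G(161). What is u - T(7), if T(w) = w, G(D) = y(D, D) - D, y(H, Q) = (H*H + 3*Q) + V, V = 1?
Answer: 26237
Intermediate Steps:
y(H, Q) = 1 + H**2 + 3*Q (y(H, Q) = (H*H + 3*Q) + 1 = (H**2 + 3*Q) + 1 = 1 + H**2 + 3*Q)
G(D) = 1 + D**2 + 2*D (G(D) = (1 + D**2 + 3*D) - D = 1 + D**2 + 2*D)
u = 26244 (u = 1 + 161**2 + 2*161 = 1 + 25921 + 322 = 26244)
u - T(7) = 26244 - 1*7 = 26244 - 7 = 26237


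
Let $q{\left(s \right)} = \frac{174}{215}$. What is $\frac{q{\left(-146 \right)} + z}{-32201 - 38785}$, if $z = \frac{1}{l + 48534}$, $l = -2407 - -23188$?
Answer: $- \frac{482441}{42315393474} \approx -1.1401 \cdot 10^{-5}$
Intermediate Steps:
$q{\left(s \right)} = \frac{174}{215}$ ($q{\left(s \right)} = 174 \cdot \frac{1}{215} = \frac{174}{215}$)
$l = 20781$ ($l = -2407 + 23188 = 20781$)
$z = \frac{1}{69315}$ ($z = \frac{1}{20781 + 48534} = \frac{1}{69315} \approx 1.4427 \cdot 10^{-5}$)
$\frac{q{\left(-146 \right)} + z}{-32201 - 38785} = \frac{\frac{174}{215} + \frac{1}{69315}}{-32201 - 38785} = \frac{482441}{596109 \left(-70986\right)} = \frac{482441}{596109} \left(- \frac{1}{70986}\right) = - \frac{482441}{42315393474}$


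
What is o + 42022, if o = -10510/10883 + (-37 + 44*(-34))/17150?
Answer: 1120419160823/26663350 ≈ 42021.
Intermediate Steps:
o = -28132877/26663350 (o = -10510*1/10883 + (-37 - 1496)*(1/17150) = -10510/10883 - 1533*1/17150 = -10510/10883 - 219/2450 = -28132877/26663350 ≈ -1.0551)
o + 42022 = -28132877/26663350 + 42022 = 1120419160823/26663350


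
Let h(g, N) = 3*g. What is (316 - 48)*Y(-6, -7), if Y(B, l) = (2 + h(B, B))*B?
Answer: 25728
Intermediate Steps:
Y(B, l) = B*(2 + 3*B) (Y(B, l) = (2 + 3*B)*B = B*(2 + 3*B))
(316 - 48)*Y(-6, -7) = (316 - 48)*(-6*(2 + 3*(-6))) = 268*(-6*(2 - 18)) = 268*(-6*(-16)) = 268*96 = 25728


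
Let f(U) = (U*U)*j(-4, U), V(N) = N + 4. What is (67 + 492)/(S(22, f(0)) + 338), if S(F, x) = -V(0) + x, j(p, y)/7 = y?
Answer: 559/334 ≈ 1.6737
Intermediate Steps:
j(p, y) = 7*y
V(N) = 4 + N
f(U) = 7*U**3 (f(U) = (U*U)*(7*U) = U**2*(7*U) = 7*U**3)
S(F, x) = -4 + x (S(F, x) = -(4 + 0) + x = -1*4 + x = -4 + x)
(67 + 492)/(S(22, f(0)) + 338) = (67 + 492)/((-4 + 7*0**3) + 338) = 559/((-4 + 7*0) + 338) = 559/((-4 + 0) + 338) = 559/(-4 + 338) = 559/334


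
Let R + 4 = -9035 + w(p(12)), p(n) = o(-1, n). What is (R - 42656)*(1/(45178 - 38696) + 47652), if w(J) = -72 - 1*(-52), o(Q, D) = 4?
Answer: -15973742904475/6482 ≈ -2.4643e+9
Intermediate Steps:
p(n) = 4
w(J) = -20 (w(J) = -72 + 52 = -20)
R = -9059 (R = -4 + (-9035 - 20) = -4 - 9055 = -9059)
(R - 42656)*(1/(45178 - 38696) + 47652) = (-9059 - 42656)*(1/(45178 - 38696) + 47652) = -51715*(1/6482 + 47652) = -51715*308880265/6482 = -15973742904475/6482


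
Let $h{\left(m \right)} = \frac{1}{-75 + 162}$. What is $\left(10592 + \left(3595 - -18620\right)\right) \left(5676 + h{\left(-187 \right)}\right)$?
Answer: $\frac{16200523091}{87} \approx 1.8621 \cdot 10^{8}$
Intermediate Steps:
$h{\left(m \right)} = \frac{1}{87}$
$\left(10592 + \left(3595 - -18620\right)\right) \left(5676 + h{\left(-187 \right)}\right) = \left(10592 + \left(3595 - -18620\right)\right) \left(5676 + \frac{1}{87}\right) = \left(10592 + \left(3595 + 18620\right)\right) \frac{493813}{87} = \left(10592 + 22215\right) \frac{493813}{87} = 32807 \cdot \frac{493813}{87} = \frac{16200523091}{87}$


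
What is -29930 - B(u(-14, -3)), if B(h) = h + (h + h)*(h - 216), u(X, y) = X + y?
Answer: -37835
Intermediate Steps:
B(h) = h + 2*h*(-216 + h) (B(h) = h + (2*h)*(-216 + h) = h + 2*h*(-216 + h))
-29930 - B(u(-14, -3)) = -29930 - (-14 - 3)*(-431 + 2*(-14 - 3)) = -29930 - (-17)*(-431 + 2*(-17)) = -29930 - (-17)*(-431 - 34) = -29930 - (-17)*(-465) = -29930 - 1*7905 = -29930 - 7905 = -37835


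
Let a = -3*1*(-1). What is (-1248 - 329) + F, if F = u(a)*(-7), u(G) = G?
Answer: -1598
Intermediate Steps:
a = 3 (a = -3*(-1) = 3)
F = -21 (F = 3*(-7) = -21)
(-1248 - 329) + F = (-1248 - 329) - 21 = -1577 - 21 = -1598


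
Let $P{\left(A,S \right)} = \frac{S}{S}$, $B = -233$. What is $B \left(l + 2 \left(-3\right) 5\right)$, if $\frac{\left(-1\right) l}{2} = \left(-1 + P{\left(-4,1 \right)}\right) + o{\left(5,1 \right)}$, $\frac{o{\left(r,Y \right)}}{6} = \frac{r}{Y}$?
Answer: $20970$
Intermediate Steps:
$P{\left(A,S \right)} = 1$
$o{\left(r,Y \right)} = \frac{6 r}{Y}$ ($o{\left(r,Y \right)} = 6 \frac{r}{Y} = \frac{6 r}{Y}$)
$l = -60$ ($l = - 2 \left(\left(-1 + 1\right) + 6 \cdot 5 \cdot 1^{-1}\right) = - 2 \left(0 + 6 \cdot 5 \cdot 1\right) = - 2 \left(0 + 30\right) = \left(-2\right) 30 = -60$)
$B \left(l + 2 \left(-3\right) 5\right) = - 233 \left(-60 + 2 \left(-3\right) 5\right) = - 233 \left(-60 - 30\right) = \left(-233\right) \left(-90\right) = 20970$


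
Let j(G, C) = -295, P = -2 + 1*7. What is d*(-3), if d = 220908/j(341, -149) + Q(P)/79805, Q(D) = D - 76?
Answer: 10577750331/4708495 ≈ 2246.5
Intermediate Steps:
P = 5 (P = -2 + 7 = 5)
Q(D) = -76 + D
d = -3525916777/4708495 (d = 220908/(-295) + (-76 + 5)/79805 = 220908*(-1/295) - 71*1/79805 = -220908/295 - 71/79805 = -3525916777/4708495 ≈ -748.84)
d*(-3) = -3525916777/4708495*(-3) = 10577750331/4708495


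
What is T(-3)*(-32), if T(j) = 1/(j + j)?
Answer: 16/3 ≈ 5.3333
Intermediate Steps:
T(j) = 1/(2*j)
T(-3)*(-32) = ((1/2)/(-3))*(-32) = ((1/2)*(-1/3))*(-32) = -1/6*(-32) = 16/3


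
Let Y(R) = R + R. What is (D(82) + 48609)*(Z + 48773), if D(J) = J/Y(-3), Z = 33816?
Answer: 12040319954/3 ≈ 4.0134e+9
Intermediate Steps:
Y(R) = 2*R
D(J) = -J/6 (D(J) = J/((2*(-3))) = J/(-6) = J*(-⅙) = -J/6)
(D(82) + 48609)*(Z + 48773) = (-⅙*82 + 48609)*(33816 + 48773) = (-41/3 + 48609)*82589 = (145786/3)*82589 = 12040319954/3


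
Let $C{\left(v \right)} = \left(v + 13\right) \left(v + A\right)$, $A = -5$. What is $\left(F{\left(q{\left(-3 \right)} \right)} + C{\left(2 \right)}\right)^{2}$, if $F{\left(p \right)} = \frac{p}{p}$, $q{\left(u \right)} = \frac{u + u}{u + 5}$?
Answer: $1936$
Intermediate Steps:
$q{\left(u \right)} = \frac{2 u}{5 + u}$
$C{\left(v \right)} = \left(-5 + v\right) \left(13 + v\right)$ ($C{\left(v \right)} = \left(v + 13\right) \left(v - 5\right) = \left(13 + v\right) \left(-5 + v\right) = \left(-5 + v\right) \left(13 + v\right)$)
$F{\left(p \right)} = 1$
$\left(F{\left(q{\left(-3 \right)} \right)} + C{\left(2 \right)}\right)^{2} = \left(1 + \left(-65 + 2^{2} + 8 \cdot 2\right)\right)^{2} = \left(1 + \left(-65 + 4 + 16\right)\right)^{2} = \left(1 - 45\right)^{2} = \left(-44\right)^{2} = 1936$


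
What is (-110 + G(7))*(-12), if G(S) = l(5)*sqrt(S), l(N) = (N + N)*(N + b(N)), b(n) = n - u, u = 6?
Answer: 1320 - 480*sqrt(7) ≈ 50.039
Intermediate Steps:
b(n) = -6 + n (b(n) = n - 1*6 = n - 6 = -6 + n)
l(N) = 2*N*(-6 + 2*N) (l(N) = (N + N)*(N + (-6 + N)) = (2*N)*(-6 + 2*N) = 2*N*(-6 + 2*N))
G(S) = 40*sqrt(S) (G(S) = (4*5*(-3 + 5))*sqrt(S) = (4*5*2)*sqrt(S) = 40*sqrt(S))
(-110 + G(7))*(-12) = (-110 + 40*sqrt(7))*(-12) = 1320 - 480*sqrt(7)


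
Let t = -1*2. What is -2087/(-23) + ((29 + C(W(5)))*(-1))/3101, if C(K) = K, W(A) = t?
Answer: 6471166/71323 ≈ 90.730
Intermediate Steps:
t = -2
W(A) = -2
-2087/(-23) + ((29 + C(W(5)))*(-1))/3101 = -2087/(-23) + ((29 - 2)*(-1))/3101 = -2087*(-1/23) + (27*(-1))*(1/3101) = 2087/23 - 27*1/3101 = 2087/23 - 27/3101 = 6471166/71323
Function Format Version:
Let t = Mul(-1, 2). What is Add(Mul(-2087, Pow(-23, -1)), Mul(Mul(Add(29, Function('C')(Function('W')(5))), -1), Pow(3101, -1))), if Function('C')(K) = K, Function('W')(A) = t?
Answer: Rational(6471166, 71323) ≈ 90.730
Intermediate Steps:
t = -2
Function('W')(A) = -2
Add(Mul(-2087, Pow(-23, -1)), Mul(Mul(Add(29, Function('C')(Function('W')(5))), -1), Pow(3101, -1))) = Add(Mul(-2087, Pow(-23, -1)), Mul(Mul(Add(29, -2), -1), Pow(3101, -1))) = Add(Mul(-2087, Rational(-1, 23)), Mul(Mul(27, -1), Rational(1, 3101))) = Add(Rational(2087, 23), Mul(-27, Rational(1, 3101))) = Add(Rational(2087, 23), Rational(-27, 3101)) = Rational(6471166, 71323)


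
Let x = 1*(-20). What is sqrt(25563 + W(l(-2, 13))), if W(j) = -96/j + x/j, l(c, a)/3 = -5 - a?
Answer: sqrt(2070777)/9 ≈ 159.89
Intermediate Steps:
x = -20
l(c, a) = -15 - 3*a (l(c, a) = 3*(-5 - a) = -15 - 3*a)
W(j) = -116/j (W(j) = -96/j - 20/j = -116/j)
sqrt(25563 + W(l(-2, 13))) = sqrt(25563 - 116/(-15 - 3*13)) = sqrt(25563 - 116/(-15 - 39)) = sqrt(25563 - 116/(-54)) = sqrt(25563 - 116*(-1/54)) = sqrt(25563 + 58/27) = sqrt(690259/27) = sqrt(2070777)/9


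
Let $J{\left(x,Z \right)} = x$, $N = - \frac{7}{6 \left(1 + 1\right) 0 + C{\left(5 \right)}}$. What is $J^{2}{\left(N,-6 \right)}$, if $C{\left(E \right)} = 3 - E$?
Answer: $\frac{49}{4} \approx 12.25$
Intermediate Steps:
$N = \frac{7}{2}$ ($N = - \frac{7}{6 \left(1 + 1\right) 0 + \left(3 - 5\right)} = - \frac{7}{6 \cdot 2 \cdot 0 + \left(3 - 5\right)} = - \frac{7}{12 \cdot 0 - 2} = - \frac{7}{0 - 2} = - \frac{7}{-2} = \left(-7\right) \left(- \frac{1}{2}\right) = \frac{7}{2} \approx 3.5$)
$J^{2}{\left(N,-6 \right)} = \left(\frac{7}{2}\right)^{2} = \frac{49}{4}$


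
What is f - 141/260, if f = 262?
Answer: 67979/260 ≈ 261.46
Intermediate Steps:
f - 141/260 = 262 - 141/260 = 67979/260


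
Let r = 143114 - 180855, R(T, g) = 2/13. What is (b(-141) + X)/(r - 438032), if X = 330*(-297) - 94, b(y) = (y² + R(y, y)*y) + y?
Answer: 1019014/6185049 ≈ 0.16475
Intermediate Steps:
R(T, g) = 2/13 (R(T, g) = 2*(1/13) = 2/13)
r = -37741
b(y) = y² + 15*y/13 (b(y) = (y² + 2*y/13) + y = y² + 15*y/13)
X = -98104 (X = -98010 - 94 = -98104)
(b(-141) + X)/(r - 438032) = ((1/13)*(-141)*(15 + 13*(-141)) - 98104)/(-37741 - 438032) = ((1/13)*(-141)*(15 - 1833) - 98104)/(-475773) = ((1/13)*(-141)*(-1818) - 98104)*(-1/475773) = (256338/13 - 98104)*(-1/475773) = -1019014/13*(-1/475773) = 1019014/6185049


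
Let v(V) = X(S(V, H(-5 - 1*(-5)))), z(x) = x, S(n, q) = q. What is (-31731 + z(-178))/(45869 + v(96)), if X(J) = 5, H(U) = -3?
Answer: -31909/45874 ≈ -0.69558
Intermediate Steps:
v(V) = 5
(-31731 + z(-178))/(45869 + v(96)) = (-31731 - 178)/(45869 + 5) = -31909/45874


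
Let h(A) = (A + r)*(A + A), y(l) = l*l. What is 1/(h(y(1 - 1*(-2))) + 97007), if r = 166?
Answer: 1/100157 ≈ 9.9843e-6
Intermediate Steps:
y(l) = l²
h(A) = 2*A*(166 + A) (h(A) = (A + 166)*(A + A) = (166 + A)*(2*A) = 2*A*(166 + A))
1/(h(y(1 - 1*(-2))) + 97007) = 1/(2*(1 - 1*(-2))²*(166 + (1 - 1*(-2))²) + 97007) = 1/(2*(1 + 2)²*(166 + (1 + 2)²) + 97007) = 1/(2*3²*(166 + 3²) + 97007) = 1/(2*9*(166 + 9) + 97007) = 1/(2*9*175 + 97007) = 1/(3150 + 97007) = 1/100157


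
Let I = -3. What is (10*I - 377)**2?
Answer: 165649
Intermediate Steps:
(10*I - 377)**2 = (10*(-3) - 377)**2 = (-30 - 377)**2 = (-407)**2 = 165649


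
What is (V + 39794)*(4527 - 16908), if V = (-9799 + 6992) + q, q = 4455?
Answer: -513093402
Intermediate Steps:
V = 1648 (V = (-9799 + 6992) + 4455 = -2807 + 4455 = 1648)
(V + 39794)*(4527 - 16908) = (1648 + 39794)*(4527 - 16908) = 41442*(-12381) = -513093402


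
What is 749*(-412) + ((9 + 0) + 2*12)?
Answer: -308555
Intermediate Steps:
749*(-412) + ((9 + 0) + 2*12) = -308588 + (9 + 24) = -308588 + 33 = -308555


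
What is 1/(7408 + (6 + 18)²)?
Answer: 1/7984 ≈ 0.00012525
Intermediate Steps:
1/(7408 + (6 + 18)²) = 1/(7408 + 24²) = 1/(7408 + 576) = 1/7984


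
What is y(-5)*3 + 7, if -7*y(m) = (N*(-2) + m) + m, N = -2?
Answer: 67/7 ≈ 9.5714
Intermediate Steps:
y(m) = -4/7 - 2*m/7 (y(m) = -((-2*(-2) + m) + m)/7 = -((4 + m) + m)/7 = -(4 + 2*m)/7 = -4/7 - 2*m/7)
y(-5)*3 + 7 = (-4/7 - 2/7*(-5))*3 + 7 = (-4/7 + 10/7)*3 + 7 = (6/7)*3 + 7 = 18/7 + 7 = 67/7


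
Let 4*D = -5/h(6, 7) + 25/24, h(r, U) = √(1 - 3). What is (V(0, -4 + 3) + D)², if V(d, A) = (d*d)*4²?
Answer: -6575/9216 + 125*I*√2/384 ≈ -0.71343 + 0.46036*I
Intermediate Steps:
h(r, U) = I*√2 (h(r, U) = √(-2) = I*√2)
V(d, A) = 16*d² (V(d, A) = d²*16 = 16*d²)
D = 25/96 + 5*I*√2/8 (D = (-5*(-I*√2/2) + 25/24)/4 = (-(-5)*I*√2/2 + 25*(1/24))/4 = (5*I*√2/2 + 25/24)/4 = (25/24 + 5*I*√2/2)/4 = 25/96 + 5*I*√2/8 ≈ 0.26042 + 0.88388*I)
(V(0, -4 + 3) + D)² = (16*0² + (25/96 + 5*I*√2/8))² = (16*0 + (25/96 + 5*I*√2/8))² = (0 + (25/96 + 5*I*√2/8))² = (25/96 + 5*I*√2/8)²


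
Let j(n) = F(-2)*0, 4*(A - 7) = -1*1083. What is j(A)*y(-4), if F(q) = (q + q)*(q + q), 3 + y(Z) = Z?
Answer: 0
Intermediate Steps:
y(Z) = -3 + Z
F(q) = 4*q² (F(q) = (2*q)*(2*q) = 4*q²)
A = -1055/4 (A = 7 + (-1*1083)/4 = 7 + (¼)*(-1083) = 7 - 1083/4 = -1055/4 ≈ -263.75)
j(n) = 0 (j(n) = (4*(-2)²)*0 = (4*4)*0 = 16*0 = 0)
j(A)*y(-4) = 0*(-3 - 4) = 0*(-7) = 0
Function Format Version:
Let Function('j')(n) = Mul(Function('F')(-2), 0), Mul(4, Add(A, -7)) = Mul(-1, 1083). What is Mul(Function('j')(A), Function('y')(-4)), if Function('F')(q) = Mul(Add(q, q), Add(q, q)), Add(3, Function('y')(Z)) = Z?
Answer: 0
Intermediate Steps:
Function('y')(Z) = Add(-3, Z)
Function('F')(q) = Mul(4, Pow(q, 2)) (Function('F')(q) = Mul(Mul(2, q), Mul(2, q)) = Mul(4, Pow(q, 2)))
A = Rational(-1055, 4) (A = Add(7, Mul(Rational(1, 4), Mul(-1, 1083))) = Add(7, Mul(Rational(1, 4), -1083)) = Add(7, Rational(-1083, 4)) = Rational(-1055, 4) ≈ -263.75)
Function('j')(n) = 0 (Function('j')(n) = Mul(Mul(4, Pow(-2, 2)), 0) = Mul(Mul(4, 4), 0) = Mul(16, 0) = 0)
Mul(Function('j')(A), Function('y')(-4)) = Mul(0, Add(-3, -4)) = Mul(0, -7) = 0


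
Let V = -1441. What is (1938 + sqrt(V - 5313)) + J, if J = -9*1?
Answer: 1929 + I*sqrt(6754) ≈ 1929.0 + 82.183*I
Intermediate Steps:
J = -9
(1938 + sqrt(V - 5313)) + J = (1938 + sqrt(-1441 - 5313)) - 9 = (1938 + sqrt(-6754)) - 9 = (1938 + I*sqrt(6754)) - 9 = 1929 + I*sqrt(6754)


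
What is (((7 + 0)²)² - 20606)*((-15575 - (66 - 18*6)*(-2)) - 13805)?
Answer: 536392120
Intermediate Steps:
(((7 + 0)²)² - 20606)*((-15575 - (66 - 18*6)*(-2)) - 13805) = ((7²)² - 20606)*((-15575 - (66 - 108)*(-2)) - 13805) = (49² - 20606)*((-15575 - (-42)*(-2)) - 13805) = (2401 - 20606)*((-15575 - 1*84) - 13805) = -18205*((-15575 - 84) - 13805) = -18205*(-15659 - 13805) = -18205*(-29464) = 536392120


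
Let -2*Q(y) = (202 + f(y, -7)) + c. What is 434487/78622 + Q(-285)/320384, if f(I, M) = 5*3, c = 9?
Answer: 69596899361/12594615424 ≈ 5.5259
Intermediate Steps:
f(I, M) = 15
Q(y) = -113 (Q(y) = -((202 + 15) + 9)/2 = -(217 + 9)/2 = -½*226 = -113)
434487/78622 + Q(-285)/320384 = 434487/78622 - 113/320384 = 69596899361/12594615424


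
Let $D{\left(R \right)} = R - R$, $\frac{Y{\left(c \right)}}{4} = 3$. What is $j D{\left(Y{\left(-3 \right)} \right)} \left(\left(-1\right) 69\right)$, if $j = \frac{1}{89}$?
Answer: $0$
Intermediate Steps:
$Y{\left(c \right)} = 12$ ($Y{\left(c \right)} = 4 \cdot 3 = 12$)
$j = \frac{1}{89} \approx 0.011236$
$D{\left(R \right)} = 0$
$j D{\left(Y{\left(-3 \right)} \right)} \left(\left(-1\right) 69\right) = \frac{1}{89} \cdot 0 \left(\left(-1\right) 69\right) = 0 \left(-69\right) = 0$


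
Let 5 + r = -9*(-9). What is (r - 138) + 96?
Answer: 34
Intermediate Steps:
r = 76 (r = -5 - 9*(-9) = -5 + 81 = 76)
(r - 138) + 96 = (76 - 138) + 96 = -62 + 96 = 34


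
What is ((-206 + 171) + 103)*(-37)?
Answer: -2516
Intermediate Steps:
((-206 + 171) + 103)*(-37) = (-35 + 103)*(-37) = 68*(-37) = -2516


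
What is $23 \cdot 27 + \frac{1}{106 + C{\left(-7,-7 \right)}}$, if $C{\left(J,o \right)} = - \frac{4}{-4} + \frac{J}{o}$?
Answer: $\frac{67069}{108} \approx 621.01$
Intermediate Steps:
$C{\left(J,o \right)} = 1 + \frac{J}{o}$ ($C{\left(J,o \right)} = \left(-4\right) \left(- \frac{1}{4}\right) + \frac{J}{o} = 1 + \frac{J}{o}$)
$23 \cdot 27 + \frac{1}{106 + C{\left(-7,-7 \right)}} = 23 \cdot 27 + \frac{1}{106 + \frac{-7 - 7}{-7}} = 621 + \frac{1}{106 - -2} = 621 + \frac{1}{106 + 2} = 621 + \frac{1}{108} = \frac{67069}{108}$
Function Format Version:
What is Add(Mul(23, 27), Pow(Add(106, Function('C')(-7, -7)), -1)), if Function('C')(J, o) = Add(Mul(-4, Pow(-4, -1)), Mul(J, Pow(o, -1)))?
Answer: Rational(67069, 108) ≈ 621.01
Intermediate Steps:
Function('C')(J, o) = Add(1, Mul(J, Pow(o, -1))) (Function('C')(J, o) = Add(Mul(-4, Rational(-1, 4)), Mul(J, Pow(o, -1))) = Add(1, Mul(J, Pow(o, -1))))
Add(Mul(23, 27), Pow(Add(106, Function('C')(-7, -7)), -1)) = Add(Mul(23, 27), Pow(Add(106, Mul(Pow(-7, -1), Add(-7, -7))), -1)) = Add(621, Pow(Add(106, Mul(Rational(-1, 7), -14)), -1)) = Add(621, Pow(Add(106, 2), -1)) = Add(621, Pow(108, -1)) = Add(621, Rational(1, 108)) = Rational(67069, 108)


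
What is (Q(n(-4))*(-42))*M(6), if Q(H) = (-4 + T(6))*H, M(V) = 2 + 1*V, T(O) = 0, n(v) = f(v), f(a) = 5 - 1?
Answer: 5376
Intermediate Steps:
f(a) = 4
n(v) = 4
M(V) = 2 + V
Q(H) = -4*H (Q(H) = (-4 + 0)*H = -4*H)
(Q(n(-4))*(-42))*M(6) = (-4*4*(-42))*(2 + 6) = -16*(-42)*8 = 672*8 = 5376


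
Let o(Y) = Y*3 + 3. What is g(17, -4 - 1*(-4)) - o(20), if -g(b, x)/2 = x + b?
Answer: -97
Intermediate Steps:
g(b, x) = -2*b - 2*x (g(b, x) = -2*(x + b) = -2*(b + x) = -2*b - 2*x)
o(Y) = 3 + 3*Y (o(Y) = 3*Y + 3 = 3 + 3*Y)
g(17, -4 - 1*(-4)) - o(20) = (-2*17 - 2*(-4 - 1*(-4))) - (3 + 3*20) = (-34 - 2*(-4 + 4)) - (3 + 60) = (-34 - 2*0) - 1*63 = (-34 + 0) - 63 = -34 - 63 = -97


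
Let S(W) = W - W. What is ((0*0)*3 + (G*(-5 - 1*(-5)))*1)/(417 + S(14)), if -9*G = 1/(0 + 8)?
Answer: 0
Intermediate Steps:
G = -1/72 (G = -1/(9*(0 + 8)) = -1/9/8 = -1/9*1/8 = -1/72 ≈ -0.013889)
S(W) = 0
((0*0)*3 + (G*(-5 - 1*(-5)))*1)/(417 + S(14)) = ((0*0)*3 - (-5 - 1*(-5))/72*1)/(417 + 0) = (0*3 - (-5 + 5)/72*1)/417 = (0 - 1/72*0*1)*(1/417) = (0 + 0*1)*(1/417) = (0 + 0)*(1/417) = 0*(1/417) = 0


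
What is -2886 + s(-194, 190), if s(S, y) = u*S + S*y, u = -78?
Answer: -24614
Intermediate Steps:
s(S, y) = -78*S + S*y
-2886 + s(-194, 190) = -2886 - 194*(-78 + 190) = -2886 - 194*112 = -2886 - 21728 = -24614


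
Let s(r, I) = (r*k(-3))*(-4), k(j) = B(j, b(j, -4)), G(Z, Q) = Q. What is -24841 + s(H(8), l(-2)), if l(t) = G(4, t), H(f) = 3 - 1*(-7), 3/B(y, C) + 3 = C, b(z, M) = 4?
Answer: -24961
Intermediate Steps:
B(y, C) = 3/(-3 + C)
H(f) = 10 (H(f) = 3 + 7 = 10)
k(j) = 3 (k(j) = 3/(-3 + 4) = 3/1 = 3*1 = 3)
l(t) = t
s(r, I) = -12*r (s(r, I) = (r*3)*(-4) = (3*r)*(-4) = -12*r)
-24841 + s(H(8), l(-2)) = -24841 - 12*10 = -24841 - 120 = -24961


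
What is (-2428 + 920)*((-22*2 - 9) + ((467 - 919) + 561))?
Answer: -84448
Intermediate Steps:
(-2428 + 920)*((-22*2 - 9) + ((467 - 919) + 561)) = -1508*((-44 - 9) + (-452 + 561)) = -1508*(-53 + 109) = -1508*56 = -84448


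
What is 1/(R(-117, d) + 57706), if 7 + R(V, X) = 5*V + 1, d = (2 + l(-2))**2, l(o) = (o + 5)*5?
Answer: 1/57115 ≈ 1.7509e-5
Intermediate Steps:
l(o) = 25 + 5*o (l(o) = (5 + o)*5 = 25 + 5*o)
d = 289 (d = (2 + (25 + 5*(-2)))**2 = (2 + (25 - 10))**2 = (2 + 15)**2 = 17**2 = 289)
R(V, X) = -6 + 5*V (R(V, X) = -7 + (5*V + 1) = -7 + (1 + 5*V) = -6 + 5*V)
1/(R(-117, d) + 57706) = 1/((-6 + 5*(-117)) + 57706) = 1/((-6 - 585) + 57706) = 1/(-591 + 57706) = 1/57115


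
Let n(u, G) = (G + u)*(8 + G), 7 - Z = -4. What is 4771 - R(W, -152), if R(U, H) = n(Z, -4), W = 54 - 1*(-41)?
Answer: 4743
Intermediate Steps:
Z = 11 (Z = 7 - 1*(-4) = 7 + 4 = 11)
W = 95 (W = 54 + 41 = 95)
n(u, G) = (8 + G)*(G + u)
R(U, H) = 28 (R(U, H) = (-4)**2 + 8*(-4) + 8*11 - 4*11 = 16 - 32 + 88 - 44 = 28)
4771 - R(W, -152) = 4771 - 1*28 = 4771 - 28 = 4743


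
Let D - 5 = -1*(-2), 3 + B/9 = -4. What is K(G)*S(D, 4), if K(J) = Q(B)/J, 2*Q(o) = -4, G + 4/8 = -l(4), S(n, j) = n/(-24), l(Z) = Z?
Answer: -7/54 ≈ -0.12963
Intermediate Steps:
B = -63 (B = -27 + 9*(-4) = -27 - 36 = -63)
D = 7 (D = 5 - 1*(-2) = 5 + 2 = 7)
S(n, j) = -n/24 (S(n, j) = n*(-1/24) = -n/24)
G = -9/2 (G = -½ - 1*4 = -½ - 4 = -9/2 ≈ -4.5000)
Q(o) = -2 (Q(o) = (½)*(-4) = -2)
K(J) = -2/J
K(G)*S(D, 4) = (-2/(-9/2))*(-1/24*7) = -2*(-2/9)*(-7/24) = (4/9)*(-7/24) = -7/54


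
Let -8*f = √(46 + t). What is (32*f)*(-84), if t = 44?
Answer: 1008*√10 ≈ 3187.6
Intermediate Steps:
f = -3*√10/8 (f = -√(46 + 44)/8 = -3*√10/8 ≈ -1.1859)
(32*f)*(-84) = (32*(-3*√10/8))*(-84) = -12*√10*(-84) = 1008*√10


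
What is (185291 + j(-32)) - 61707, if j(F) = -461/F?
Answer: 3955149/32 ≈ 1.2360e+5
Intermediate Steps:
(185291 + j(-32)) - 61707 = (185291 - 461/(-32)) - 61707 = (185291 - 461*(-1/32)) - 61707 = (185291 + 461/32) - 61707 = 5929773/32 - 61707 = 3955149/32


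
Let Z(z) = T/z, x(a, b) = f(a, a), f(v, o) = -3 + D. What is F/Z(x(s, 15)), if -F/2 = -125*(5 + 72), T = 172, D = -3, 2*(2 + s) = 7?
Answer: -28875/43 ≈ -671.51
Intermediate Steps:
s = 3/2 (s = -2 + (½)*7 = -2 + 7/2 = 3/2 ≈ 1.5000)
f(v, o) = -6 (f(v, o) = -3 - 3 = -6)
x(a, b) = -6
F = 19250 (F = -(-250)*(5 + 72) = -(-250)*77 = -2*(-9625) = 19250)
Z(z) = 172/z
F/Z(x(s, 15)) = 19250/((172/(-6))) = 19250/((172*(-⅙))) = 19250/(-86/3) = 19250*(-3/86) = -28875/43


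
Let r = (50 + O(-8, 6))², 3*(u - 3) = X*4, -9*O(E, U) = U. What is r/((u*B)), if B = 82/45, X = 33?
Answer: 54760/1927 ≈ 28.417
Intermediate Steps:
O(E, U) = -U/9
B = 82/45 (B = 82*(1/45) = 82/45 ≈ 1.8222)
u = 47 (u = 3 + (33*4)/3 = 3 + (⅓)*132 = 3 + 44 = 47)
r = 21904/9 (r = (50 - ⅑*6)² = (50 - ⅔)² = (148/3)² = 21904/9 ≈ 2433.8)
r/((u*B)) = 21904/(9*((47*(82/45)))) = 21904/(9*(3854/45)) = (21904/9)*(45/3854) = 54760/1927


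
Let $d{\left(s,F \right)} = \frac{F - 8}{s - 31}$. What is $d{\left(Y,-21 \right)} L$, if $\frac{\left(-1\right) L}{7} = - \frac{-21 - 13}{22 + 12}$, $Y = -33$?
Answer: $- \frac{203}{64} \approx -3.1719$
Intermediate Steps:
$d{\left(s,F \right)} = \frac{-8 + F}{-31 + s}$
$L = -7$ ($L = - 7 \left(- \frac{-21 - 13}{22 + 12}\right) = - 7 \left(- \frac{-34}{34}\right) = - 7 \left(\left(-1\right) \left(-1\right)\right) = \left(-7\right) 1 = -7$)
$d{\left(Y,-21 \right)} L = \frac{-8 - 21}{-31 - 33} \left(-7\right) = \frac{1}{-64} \left(-29\right) \left(-7\right) = \left(- \frac{1}{64}\right) \left(-29\right) \left(-7\right) = \frac{29}{64} \left(-7\right) = - \frac{203}{64}$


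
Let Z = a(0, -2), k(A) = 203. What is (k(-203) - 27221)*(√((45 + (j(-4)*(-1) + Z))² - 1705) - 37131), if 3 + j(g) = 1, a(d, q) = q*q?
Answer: 1003205358 - 216144*√14 ≈ 1.0024e+9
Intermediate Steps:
a(d, q) = q²
j(g) = -2 (j(g) = -3 + 1 = -2)
Z = 4 (Z = (-2)² = 4)
(k(-203) - 27221)*(√((45 + (j(-4)*(-1) + Z))² - 1705) - 37131) = (203 - 27221)*(√((45 + (-2*(-1) + 4))² - 1705) - 37131) = -27018*(√((45 + (2 + 4))² - 1705) - 37131) = -27018*(√((45 + 6)² - 1705) - 37131) = -27018*(√(51² - 1705) - 37131) = -27018*(√(2601 - 1705) - 37131) = -27018*(√896 - 37131) = -27018*(8*√14 - 37131) = -27018*(-37131 + 8*√14) = 1003205358 - 216144*√14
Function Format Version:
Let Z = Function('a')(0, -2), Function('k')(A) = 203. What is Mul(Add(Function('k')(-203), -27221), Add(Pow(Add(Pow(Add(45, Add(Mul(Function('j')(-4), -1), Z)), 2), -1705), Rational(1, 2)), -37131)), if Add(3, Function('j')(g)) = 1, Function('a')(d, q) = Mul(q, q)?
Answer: Add(1003205358, Mul(-216144, Pow(14, Rational(1, 2)))) ≈ 1.0024e+9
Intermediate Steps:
Function('a')(d, q) = Pow(q, 2)
Function('j')(g) = -2 (Function('j')(g) = Add(-3, 1) = -2)
Z = 4 (Z = Pow(-2, 2) = 4)
Mul(Add(Function('k')(-203), -27221), Add(Pow(Add(Pow(Add(45, Add(Mul(Function('j')(-4), -1), Z)), 2), -1705), Rational(1, 2)), -37131)) = Mul(Add(203, -27221), Add(Pow(Add(Pow(Add(45, Add(Mul(-2, -1), 4)), 2), -1705), Rational(1, 2)), -37131)) = Mul(-27018, Add(Pow(Add(Pow(Add(45, Add(2, 4)), 2), -1705), Rational(1, 2)), -37131)) = Mul(-27018, Add(Pow(Add(Pow(Add(45, 6), 2), -1705), Rational(1, 2)), -37131)) = Mul(-27018, Add(Pow(Add(Pow(51, 2), -1705), Rational(1, 2)), -37131)) = Mul(-27018, Add(Pow(Add(2601, -1705), Rational(1, 2)), -37131)) = Mul(-27018, Add(Pow(896, Rational(1, 2)), -37131)) = Mul(-27018, Add(Mul(8, Pow(14, Rational(1, 2))), -37131)) = Mul(-27018, Add(-37131, Mul(8, Pow(14, Rational(1, 2))))) = Add(1003205358, Mul(-216144, Pow(14, Rational(1, 2))))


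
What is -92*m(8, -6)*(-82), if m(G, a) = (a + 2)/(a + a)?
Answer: 7544/3 ≈ 2514.7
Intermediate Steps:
m(G, a) = (2 + a)/(2*a) (m(G, a) = (2 + a)/((2*a)) = (2 + a)*(1/(2*a)) = (2 + a)/(2*a))
-92*m(8, -6)*(-82) = -46*(2 - 6)/(-6)*(-82) = -46*(-1)*(-4)/6*(-82) = -92*1/3*(-82) = -92/3*(-82) = 7544/3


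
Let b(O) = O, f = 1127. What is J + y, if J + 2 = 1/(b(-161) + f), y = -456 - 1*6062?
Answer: -6298319/966 ≈ -6520.0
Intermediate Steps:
y = -6518 (y = -456 - 6062 = -6518)
J = -1931/966 (J = -2 + 1/(-161 + 1127) = -2 + 1/966 = -1931/966 ≈ -1.9990)
J + y = -1931/966 - 6518 = -6298319/966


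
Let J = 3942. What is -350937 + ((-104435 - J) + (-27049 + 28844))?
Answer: -457519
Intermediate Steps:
-350937 + ((-104435 - J) + (-27049 + 28844)) = -350937 + ((-104435 - 1*3942) + (-27049 + 28844)) = -350937 + ((-104435 - 3942) + 1795) = -350937 + (-108377 + 1795) = -350937 - 106582 = -457519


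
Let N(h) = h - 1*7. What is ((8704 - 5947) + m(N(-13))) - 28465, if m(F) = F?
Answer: -25728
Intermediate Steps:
N(h) = -7 + h (N(h) = h - 7 = -7 + h)
((8704 - 5947) + m(N(-13))) - 28465 = ((8704 - 5947) + (-7 - 13)) - 28465 = (2757 - 20) - 28465 = 2737 - 28465 = -25728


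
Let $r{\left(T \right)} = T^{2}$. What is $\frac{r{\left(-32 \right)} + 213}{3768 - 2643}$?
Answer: $\frac{1237}{1125} \approx 1.0996$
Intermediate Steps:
$\frac{r{\left(-32 \right)} + 213}{3768 - 2643} = \frac{\left(-32\right)^{2} + 213}{3768 - 2643} = \frac{1024 + 213}{1125} = 1237 \cdot \frac{1}{1125} = \frac{1237}{1125}$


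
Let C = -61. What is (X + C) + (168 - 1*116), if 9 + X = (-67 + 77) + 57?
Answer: 49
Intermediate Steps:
X = 58 (X = -9 + ((-67 + 77) + 57) = -9 + (10 + 57) = -9 + 67 = 58)
(X + C) + (168 - 1*116) = (58 - 61) + (168 - 1*116) = -3 + (168 - 116) = -3 + 52 = 49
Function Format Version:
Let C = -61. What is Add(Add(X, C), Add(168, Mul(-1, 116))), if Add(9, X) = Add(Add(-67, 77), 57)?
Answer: 49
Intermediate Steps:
X = 58 (X = Add(-9, Add(Add(-67, 77), 57)) = Add(-9, Add(10, 57)) = Add(-9, 67) = 58)
Add(Add(X, C), Add(168, Mul(-1, 116))) = Add(Add(58, -61), Add(168, Mul(-1, 116))) = Add(-3, Add(168, -116)) = Add(-3, 52) = 49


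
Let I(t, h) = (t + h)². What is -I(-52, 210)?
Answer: -24964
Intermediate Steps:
I(t, h) = (h + t)²
-I(-52, 210) = -(210 - 52)² = -1*158² = -1*24964 = -24964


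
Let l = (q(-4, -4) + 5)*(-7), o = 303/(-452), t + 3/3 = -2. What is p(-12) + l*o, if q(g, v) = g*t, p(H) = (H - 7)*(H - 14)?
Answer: 259345/452 ≈ 573.77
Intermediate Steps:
p(H) = (-14 + H)*(-7 + H) (p(H) = (-7 + H)*(-14 + H) = (-14 + H)*(-7 + H))
t = -3 (t = -1 - 2 = -3)
o = -303/452 (o = 303*(-1/452) = -303/452 ≈ -0.67035)
q(g, v) = -3*g (q(g, v) = g*(-3) = -3*g)
l = -119 (l = (-3*(-4) + 5)*(-7) = (12 + 5)*(-7) = 17*(-7) = -119)
p(-12) + l*o = (98 + (-12)² - 21*(-12)) - 119*(-303/452) = (98 + 144 + 252) + 36057/452 = 494 + 36057/452 = 259345/452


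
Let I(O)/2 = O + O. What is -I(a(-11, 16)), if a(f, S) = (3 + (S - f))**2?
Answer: -3600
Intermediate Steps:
a(f, S) = (3 + S - f)**2
I(O) = 4*O (I(O) = 2*(O + O) = 2*(2*O) = 4*O)
-I(a(-11, 16)) = -4*(3 + 16 - 1*(-11))**2 = -4*(3 + 16 + 11)**2 = -4*30**2 = -4*900 = -1*3600 = -3600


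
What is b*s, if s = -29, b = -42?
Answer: 1218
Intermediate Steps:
b*s = -42*(-29) = 1218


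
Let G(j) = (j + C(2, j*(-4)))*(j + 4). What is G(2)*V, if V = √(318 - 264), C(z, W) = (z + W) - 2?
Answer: -108*√6 ≈ -264.54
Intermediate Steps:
C(z, W) = -2 + W + z (C(z, W) = (W + z) - 2 = -2 + W + z)
G(j) = -3*j*(4 + j) (G(j) = (j + (-2 + j*(-4) + 2))*(j + 4) = (j + (-2 - 4*j + 2))*(4 + j) = (j - 4*j)*(4 + j) = (-3*j)*(4 + j) = -3*j*(4 + j))
V = 3*√6 (V = √54 = 3*√6 ≈ 7.3485)
G(2)*V = (3*2*(-4 - 1*2))*(3*√6) = (3*2*(-4 - 2))*(3*√6) = (3*2*(-6))*(3*√6) = -108*√6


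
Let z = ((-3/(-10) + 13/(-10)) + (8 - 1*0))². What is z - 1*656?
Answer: -607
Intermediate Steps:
z = 49 (z = ((-3*(-⅒) + 13*(-⅒)) + (8 + 0))² = ((3/10 - 13/10) + 8)² = (-1 + 8)² = 7² = 49)
z - 1*656 = 49 - 1*656 = 49 - 656 = -607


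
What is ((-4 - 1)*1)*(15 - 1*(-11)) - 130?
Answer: -260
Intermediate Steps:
((-4 - 1)*1)*(15 - 1*(-11)) - 130 = (-5*1)*(15 + 11) - 130 = -5*26 - 130 = -130 - 130 = -260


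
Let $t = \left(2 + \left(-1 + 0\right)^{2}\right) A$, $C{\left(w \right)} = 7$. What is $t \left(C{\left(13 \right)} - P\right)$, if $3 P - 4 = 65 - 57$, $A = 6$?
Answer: $54$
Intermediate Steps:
$P = 4$ ($P = \frac{4}{3} + \frac{65 - 57}{3} = \frac{4}{3} + \frac{1}{3} \cdot 8 = \frac{4}{3} + \frac{8}{3} = 4$)
$t = 18$ ($t = \left(2 + \left(-1 + 0\right)^{2}\right) 6 = \left(2 + \left(-1\right)^{2}\right) 6 = \left(2 + 1\right) 6 = 3 \cdot 6 = 18$)
$t \left(C{\left(13 \right)} - P\right) = 18 \left(7 - 4\right) = 18 \cdot 3 = 54$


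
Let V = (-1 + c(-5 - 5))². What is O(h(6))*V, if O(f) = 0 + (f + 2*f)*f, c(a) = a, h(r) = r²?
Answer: 470448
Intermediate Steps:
V = 121 (V = (-1 + (-5 - 5))² = (-1 - 10)² = (-11)² = 121)
O(f) = 3*f² (O(f) = 0 + (3*f)*f = 0 + 3*f² = 3*f²)
O(h(6))*V = (3*(6²)²)*121 = (3*36²)*121 = (3*1296)*121 = 3888*121 = 470448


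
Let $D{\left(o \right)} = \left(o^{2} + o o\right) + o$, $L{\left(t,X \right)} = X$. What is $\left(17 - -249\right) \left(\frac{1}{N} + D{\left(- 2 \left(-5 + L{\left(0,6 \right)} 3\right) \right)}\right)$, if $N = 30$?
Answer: $\frac{5290873}{15} \approx 3.5273 \cdot 10^{5}$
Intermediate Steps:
$D{\left(o \right)} = o + 2 o^{2}$ ($D{\left(o \right)} = \left(o^{2} + o^{2}\right) + o = 2 o^{2} + o = o + 2 o^{2}$)
$\left(17 - -249\right) \left(\frac{1}{N} + D{\left(- 2 \left(-5 + L{\left(0,6 \right)} 3\right) \right)}\right) = \left(17 - -249\right) \left(\frac{1}{30} + - 2 \left(-5 + 6 \cdot 3\right) \left(1 + 2 \left(- 2 \left(-5 + 6 \cdot 3\right)\right)\right)\right) = \left(17 + 249\right) \left(\frac{1}{30} + - 2 \left(-5 + 18\right) \left(1 + 2 \left(- 2 \left(-5 + 18\right)\right)\right)\right) = 266 \left(\frac{1}{30} + \left(-2\right) 13 \left(1 + 2 \left(\left(-2\right) 13\right)\right)\right) = 266 \left(\frac{1}{30} - 26 \left(1 + 2 \left(-26\right)\right)\right) = 266 \left(\frac{1}{30} - 26 \left(1 - 52\right)\right) = 266 \left(\frac{1}{30} - -1326\right) = 266 \left(\frac{1}{30} + 1326\right) = 266 \cdot \frac{39781}{30} = \frac{5290873}{15}$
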